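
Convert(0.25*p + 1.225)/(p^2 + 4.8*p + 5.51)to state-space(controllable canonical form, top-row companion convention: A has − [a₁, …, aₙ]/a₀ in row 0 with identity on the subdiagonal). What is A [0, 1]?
Reachable canonical form for den = p^2 + 4.8*p + 5.51: top row of A = -[a₁,a₂,...,aₙ]/a₀, ones on the subdiagonal, zeros elsewhere.
A = [[-4.8, -5.51], [1, 0]].
A[0,1] = -5.51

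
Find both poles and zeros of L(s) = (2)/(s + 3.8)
Set denominator = 0: s + 3.8 = 0 → Poles: -3.8
Numerator is a nonzero constant (2) → Zeros: none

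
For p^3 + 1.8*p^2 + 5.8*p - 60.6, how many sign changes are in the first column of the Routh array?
Routh array:
p^3: [1, 5.8]; p^2: [1.8, -60.6]; p^1: [39.4667]; p^0: [-60.6]
First column: [1, 1.8, 39.4667, -60.6]. Sign changes = 1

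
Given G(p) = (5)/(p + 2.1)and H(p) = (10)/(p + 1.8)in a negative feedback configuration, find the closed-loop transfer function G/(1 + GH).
Closed-loop T = G/(1+GH).
Numerator: G_num * H_den = 5*p + 9.
Denominator: G_den * H_den + G_num * H_num = (p^2 + 3.9*p + 3.78) + (50) = p^2 + 3.9*p + 53.78.
T(p) = (5*p + 9)/(p^2 + 3.9*p + 53.78)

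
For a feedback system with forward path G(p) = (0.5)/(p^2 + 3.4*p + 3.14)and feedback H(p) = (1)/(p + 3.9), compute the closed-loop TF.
Closed-loop T = G/(1+GH).
Numerator: G_num * H_den = 0.5*p + 1.95.
Denominator: G_den * H_den + G_num * H_num = (p^3 + 7.3*p^2 + 16.4*p + 12.246) + (0.5) = p^3 + 7.3*p^2 + 16.4*p + 12.746.
T(p) = (0.5*p + 1.95)/(p^3 + 7.3*p^2 + 16.4*p + 12.746)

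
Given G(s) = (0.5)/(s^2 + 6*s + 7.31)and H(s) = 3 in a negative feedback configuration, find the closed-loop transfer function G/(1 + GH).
Closed-loop T = G/(1+GH).
Numerator: G_num * H_den = 0.5.
Denominator: G_den * H_den + G_num * H_num = (s^2 + 6*s + 7.31) + (1.5) = s^2 + 6*s + 8.81.
T(s) = (0.5)/(s^2 + 6*s + 8.81)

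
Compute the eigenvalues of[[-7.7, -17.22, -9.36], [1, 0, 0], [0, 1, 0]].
Eigenvalues solve det(λI - A) = 0.
Characteristic polynomial: λ^3 + 7.7*λ^2 + 17.22*λ + 9.36 = 0.
Factor: (λ + 3)(λ + 3.9)(λ + 0.8) = 0.
Roots: -0.8, -3, -3.9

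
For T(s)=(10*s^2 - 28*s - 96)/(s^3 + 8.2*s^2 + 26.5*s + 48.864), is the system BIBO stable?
Denominator: s^3 + 8.2*s^2 + 26.5*s + 48.864 = (s + 4.8)(s^2 + 3.4*s + 10.18). Poles: -1.7 + 2.7j, -1.7 - 2.7j, -4.8. All Re(p)<0: Yes (stable)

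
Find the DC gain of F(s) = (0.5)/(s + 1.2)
DC gain = F(0) = num(0)/den(0) = 0.5/1.2 = 0.4167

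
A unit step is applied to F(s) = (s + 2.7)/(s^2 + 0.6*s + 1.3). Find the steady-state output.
FVT: lim_{t→∞} y(t) = lim_{s→0} s*Y(s) where Y(s) = F(s)/s.
= lim_{s→0} F(s) = F(0) = num(0)/den(0) = 2.7/1.3 = 2.077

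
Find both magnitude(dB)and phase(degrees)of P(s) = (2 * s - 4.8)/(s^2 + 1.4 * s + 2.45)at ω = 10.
Substitute s = j*10: P(j10) = 0.0770428 - 0.193966j.
|P| = 20*log₁₀(sqrt(Re²+Im²)) = -13.61 dB.
∠P = atan2(Im, Re) = -68.34°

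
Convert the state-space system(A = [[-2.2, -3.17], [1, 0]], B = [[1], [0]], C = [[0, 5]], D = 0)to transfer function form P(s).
P(s) = C(sI - A)⁻¹B + D.
Characteristic polynomial det(sI - A) = s^2 + 2.2*s + 3.17.
Numerator from C·adj(sI-A)·B + D·det(sI-A) = 5.
P(s) = (5)/(s^2 + 2.2*s + 3.17)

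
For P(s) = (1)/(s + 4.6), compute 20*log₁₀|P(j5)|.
Substitute s = j*5: P(j5) = 0.0996534 - 0.108319j.
|P(j5)| = sqrt(Re² + Im²) = 0.1472.
20*log₁₀(0.1472) = -16.64 dB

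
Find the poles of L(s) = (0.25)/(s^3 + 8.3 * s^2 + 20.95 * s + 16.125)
Set denominator = 0: s^3 + 8.3*s^2 + 20.95*s + 16.125 = (s + 1.5)(s + 4.3)(s + 2.5) = 0 → Poles: -1.5, -2.5, -4.3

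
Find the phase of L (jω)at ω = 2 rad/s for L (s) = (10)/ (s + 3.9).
Substitute s = j*2: L(j2) = 2.03019 - 1.04112j.
∠L(j2) = atan2(Im, Re) = atan2(-1.04112, 2.03019) = -27.15°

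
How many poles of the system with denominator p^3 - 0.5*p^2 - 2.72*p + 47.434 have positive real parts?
p^3 - 0.5*p^2 - 2.72*p + 47.434 = (p + 3.7)(p^2 - 4.2*p + 12.82). Poles: -3.7, 2.1 + 2.9j, 2.1 - 2.9j. RHP poles (Re>0): 2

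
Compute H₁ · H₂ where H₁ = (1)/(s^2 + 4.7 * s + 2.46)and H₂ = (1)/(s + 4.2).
Series: H = H₁ · H₂ = (n₁·n₂)/(d₁·d₂).
Num: n₁·n₂ = 1. Den: d₁·d₂ = s^3 + 8.9*s^2 + 22.2*s + 10.332.
H(s) = (1)/(s^3 + 8.9*s^2 + 22.2*s + 10.332)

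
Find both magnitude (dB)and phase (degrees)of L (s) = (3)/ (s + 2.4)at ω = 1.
Substitute s = j*1: L(j1) = 1.06509 - 0.443787j.
|L| = 20*log₁₀(sqrt(Re²+Im²)) = 1.24 dB.
∠L = atan2(Im, Re) = -22.62°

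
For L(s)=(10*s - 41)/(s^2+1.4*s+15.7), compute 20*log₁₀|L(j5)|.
Substitute s = j*5: L(j5) = 5.39745 - 1.31375j.
|L(j5)| = sqrt(Re² + Im²) = 5.555.
20*log₁₀(5.555) = 14.89 dB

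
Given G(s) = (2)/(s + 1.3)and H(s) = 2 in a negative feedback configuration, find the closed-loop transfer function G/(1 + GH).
Closed-loop T = G/(1+GH).
Numerator: G_num * H_den = 2.
Denominator: G_den * H_den + G_num * H_num = (s + 1.3) + (4) = s + 5.3.
T(s) = (2)/(s + 5.3)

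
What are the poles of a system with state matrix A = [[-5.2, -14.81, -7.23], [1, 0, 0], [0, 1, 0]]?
Eigenvalues solve det(λI - A) = 0.
Characteristic polynomial: λ^3 + 5.2*λ^2 + 14.81*λ + 7.23 = 0.
Factor: (λ + 0.6)(λ^2 + 4.6*λ + 12.05) = 0.
Roots: -0.6, -2.3 + 2.6j, -2.3 - 2.6j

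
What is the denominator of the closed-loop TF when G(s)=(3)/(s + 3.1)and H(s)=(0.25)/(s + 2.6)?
Characteristic poly = G_den * H_den + G_num * H_num = (s^2 + 5.7*s + 8.06) + (0.75) = s^2 + 5.7*s + 8.81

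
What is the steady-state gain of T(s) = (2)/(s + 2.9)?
DC gain = T(0) = num(0)/den(0) = 2/2.9 = 0.6897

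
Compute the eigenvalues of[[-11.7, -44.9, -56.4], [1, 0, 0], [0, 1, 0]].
Eigenvalues solve det(λI - A) = 0.
Characteristic polynomial: λ^3 + 11.7*λ^2 + 44.9*λ + 56.4 = 0.
Factor: (λ + 4.7)(λ + 4)(λ + 3) = 0.
Roots: -3, -4, -4.7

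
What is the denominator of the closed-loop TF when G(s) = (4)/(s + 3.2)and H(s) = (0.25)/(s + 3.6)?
Characteristic poly = G_den * H_den + G_num * H_num = (s^2 + 6.8*s + 11.52) + (1) = s^2 + 6.8*s + 12.52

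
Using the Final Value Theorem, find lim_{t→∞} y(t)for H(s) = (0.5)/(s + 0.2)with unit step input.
FVT: lim_{t→∞} y(t) = lim_{s→0} s*Y(s) where Y(s) = H(s)/s.
= lim_{s→0} H(s) = H(0) = num(0)/den(0) = 0.5/0.2 = 2.5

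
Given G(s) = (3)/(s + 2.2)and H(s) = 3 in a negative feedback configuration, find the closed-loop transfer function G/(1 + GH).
Closed-loop T = G/(1+GH).
Numerator: G_num * H_den = 3.
Denominator: G_den * H_den + G_num * H_num = (s + 2.2) + (9) = s + 11.2.
T(s) = (3)/(s + 11.2)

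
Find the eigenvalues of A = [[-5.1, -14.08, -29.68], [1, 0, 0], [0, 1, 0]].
Eigenvalues solve det(λI - A) = 0.
Characteristic polynomial: λ^3 + 5.1*λ^2 + 14.08*λ + 29.68 = 0.
Factor: (λ + 3.5)(λ^2 + 1.6*λ + 8.48) = 0.
Roots: -0.8 + 2.8j, -0.8 - 2.8j, -3.5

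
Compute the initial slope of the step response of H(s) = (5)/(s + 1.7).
IVT: y'(0⁺) = lim_{s→∞} s²·Y(s) = lim_{s→∞} s·H(s).
deg(num) = 0, deg(den) = 1, relative degree = 1, so s·H(s) → (leading num)/(leading den) = 5/1 = 5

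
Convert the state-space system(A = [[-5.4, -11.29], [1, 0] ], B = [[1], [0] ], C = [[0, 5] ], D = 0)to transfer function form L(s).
L(s) = C(sI - A)⁻¹B + D.
Characteristic polynomial det(sI - A) = s^2 + 5.4*s + 11.29.
Numerator from C·adj(sI-A)·B + D·det(sI-A) = 5.
L(s) = (5)/(s^2 + 5.4*s + 11.29)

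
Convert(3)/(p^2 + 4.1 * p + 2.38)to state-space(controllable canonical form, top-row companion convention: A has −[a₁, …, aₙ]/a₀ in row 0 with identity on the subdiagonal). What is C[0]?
Reachable canonical form: C = numerator coefficients (right-aligned, zero-padded to length n).
num = 3, C = [[0, 3]].
C[0] = 0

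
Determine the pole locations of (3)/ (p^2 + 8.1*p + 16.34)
Set denominator = 0: p^2 + 8.1*p + 16.34 = (p + 3.8)(p + 4.3) = 0 → Poles: -3.8, -4.3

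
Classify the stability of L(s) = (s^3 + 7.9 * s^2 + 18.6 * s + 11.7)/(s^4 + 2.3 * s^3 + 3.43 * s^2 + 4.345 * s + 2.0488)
Denominator: s^4 + 2.3*s^3 + 3.43*s^2 + 4.345*s + 2.0488 = (s + 0.8)(s + 1.3)(s^2 + 0.2*s + 1.97). Poles: -0.1 + 1.4j, -0.1 - 1.4j, -0.8, -1.3. Stable (all poles in LHP)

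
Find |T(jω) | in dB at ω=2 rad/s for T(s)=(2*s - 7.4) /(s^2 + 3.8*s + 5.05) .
Substitute s = j*2: T(j2) = 0.384455 + 1.0268j.
|T(j2)| = sqrt(Re² + Im²) = 1.096.
20*log₁₀(1.096) = 0.80 dB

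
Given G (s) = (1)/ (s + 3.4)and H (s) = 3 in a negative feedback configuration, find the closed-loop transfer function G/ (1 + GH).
Closed-loop T = G/(1+GH).
Numerator: G_num * H_den = 1.
Denominator: G_den * H_den + G_num * H_num = (s + 3.4) + (3) = s + 6.4.
T(s) = (1)/(s + 6.4)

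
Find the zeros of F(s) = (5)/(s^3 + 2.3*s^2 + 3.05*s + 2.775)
Numerator is a nonzero constant (5) → Zeros: none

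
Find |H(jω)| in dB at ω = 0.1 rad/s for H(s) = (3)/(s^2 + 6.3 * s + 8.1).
Substitute s = j*0.1: H(j0.1) = 0.368593 - 0.0287038j.
|H(j0.1)| = sqrt(Re² + Im²) = 0.3697.
20*log₁₀(0.3697) = -8.64 dB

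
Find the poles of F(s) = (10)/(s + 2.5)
Set denominator = 0: s + 2.5 = 0 → Poles: -2.5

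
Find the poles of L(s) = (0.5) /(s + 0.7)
Set denominator = 0: s + 0.7 = 0 → Poles: -0.7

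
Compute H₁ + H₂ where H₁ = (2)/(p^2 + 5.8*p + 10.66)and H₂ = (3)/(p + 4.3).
Parallel: H = H₁ + H₂ = (n₁·d₂ + n₂·d₁)/(d₁·d₂).
n₁·d₂ = 2*p + 8.6. n₂·d₁ = 3*p^2 + 17.4*p + 31.98. Sum = 3*p^2 + 19.4*p + 40.58. d₁·d₂ = p^3 + 10.1*p^2 + 35.6*p + 45.838.
H(p) = (3*p^2 + 19.4*p + 40.58)/(p^3 + 10.1*p^2 + 35.6*p + 45.838)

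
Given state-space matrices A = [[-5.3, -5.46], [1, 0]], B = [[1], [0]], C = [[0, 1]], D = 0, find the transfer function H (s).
H(s) = C(sI - A)⁻¹B + D.
Characteristic polynomial det(sI - A) = s^2 + 5.3*s + 5.46.
Numerator from C·adj(sI-A)·B + D·det(sI-A) = 1.
H(s) = (1)/(s^2 + 5.3*s + 5.46)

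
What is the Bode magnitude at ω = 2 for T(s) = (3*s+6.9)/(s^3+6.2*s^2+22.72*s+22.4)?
Substitute s = j*2: T(j2) = 0.147835 - 0.193771j.
|T(j2)| = sqrt(Re² + Im²) = 0.2437.
20*log₁₀(0.2437) = -12.26 dB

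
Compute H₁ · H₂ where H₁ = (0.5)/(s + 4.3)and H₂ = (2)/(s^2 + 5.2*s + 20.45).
Series: H = H₁ · H₂ = (n₁·n₂)/(d₁·d₂).
Num: n₁·n₂ = 1. Den: d₁·d₂ = s^3 + 9.5*s^2 + 42.81*s + 87.935.
H(s) = (1)/(s^3 + 9.5*s^2 + 42.81*s + 87.935)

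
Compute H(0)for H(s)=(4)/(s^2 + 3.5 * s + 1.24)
DC gain = H(0) = num(0)/den(0) = 4/1.24 = 3.226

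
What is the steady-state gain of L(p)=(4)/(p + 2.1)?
DC gain = L(0) = num(0)/den(0) = 4/2.1 = 1.905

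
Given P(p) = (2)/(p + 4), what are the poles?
Set denominator = 0: p + 4 = 0 → Poles: -4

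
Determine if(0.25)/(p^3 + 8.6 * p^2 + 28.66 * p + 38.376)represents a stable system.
Denominator: p^3 + 8.6*p^2 + 28.66*p + 38.376 = (p + 3.6)(p^2 + 5*p + 10.66). Poles: -2.5 + 2.1j, -2.5 - 2.1j, -3.6. All Re(p)<0: Yes (stable)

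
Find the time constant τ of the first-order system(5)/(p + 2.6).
First-order system: τ = -1/pole. Pole = -2.6. τ = -1/(-2.6) = 0.3846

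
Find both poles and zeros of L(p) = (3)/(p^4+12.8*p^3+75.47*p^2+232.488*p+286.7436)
Set denominator = 0: p^4 + 12.8*p^3 + 75.47*p^2 + 232.488*p + 286.7436 = (p + 3.3)(p + 3.9)(p^2 + 5.6*p + 22.28) = 0 → Poles: -2.8 + 3.8j, -2.8 - 3.8j, -3.3, -3.9
Numerator is a nonzero constant (3) → Zeros: none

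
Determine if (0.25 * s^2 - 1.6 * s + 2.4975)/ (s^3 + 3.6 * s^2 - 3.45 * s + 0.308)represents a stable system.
Denominator: s^3 + 3.6*s^2 - 3.45*s + 0.308 = (s - 0.1)(s - 0.7)(s + 4.4). Poles: -4.4, 0.1, 0.7. All Re(p)<0: No (unstable)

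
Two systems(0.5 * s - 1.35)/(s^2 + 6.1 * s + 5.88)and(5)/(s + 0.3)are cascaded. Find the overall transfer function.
Series: H = H₁ · H₂ = (n₁·n₂)/(d₁·d₂).
Num: n₁·n₂ = 2.5*s - 6.75. Den: d₁·d₂ = s^3 + 6.4*s^2 + 7.71*s + 1.764.
H(s) = (2.5*s - 6.75)/(s^3 + 6.4*s^2 + 7.71*s + 1.764)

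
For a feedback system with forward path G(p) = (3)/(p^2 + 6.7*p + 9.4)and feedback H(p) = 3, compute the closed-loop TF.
Closed-loop T = G/(1+GH).
Numerator: G_num * H_den = 3.
Denominator: G_den * H_den + G_num * H_num = (p^2 + 6.7*p + 9.4) + (9) = p^2 + 6.7*p + 18.4.
T(p) = (3)/(p^2 + 6.7*p + 18.4)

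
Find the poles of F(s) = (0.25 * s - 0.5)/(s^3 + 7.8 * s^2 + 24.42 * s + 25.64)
Set denominator = 0: s^3 + 7.8*s^2 + 24.42*s + 25.64 = (s + 2)(s^2 + 5.8*s + 12.82) = 0 → Poles: -2, -2.9 + 2.1j, -2.9 - 2.1j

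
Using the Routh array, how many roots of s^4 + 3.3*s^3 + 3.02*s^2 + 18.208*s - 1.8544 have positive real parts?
Routh array:
s^4: [1, 3.02, -1.8544]; s^3: [3.3, 18.208]; s^2: [-2.49758, -1.8544]; s^1: [15.7578]; s^0: [-1.8544]
First column: [1, 3.3, -2.49758, 15.7578, -1.8544]. Sign changes = RHP roots = 3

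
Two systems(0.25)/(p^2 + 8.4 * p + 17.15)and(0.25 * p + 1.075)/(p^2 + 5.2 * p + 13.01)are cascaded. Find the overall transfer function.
Series: H = H₁ · H₂ = (n₁·n₂)/(d₁·d₂).
Num: n₁·n₂ = 0.0625*p + 0.26875. Den: d₁·d₂ = p^4 + 13.6*p^3 + 73.84*p^2 + 198.464*p + 223.1215.
H(p) = (0.0625*p + 0.26875)/(p^4 + 13.6*p^3 + 73.84*p^2 + 198.464*p + 223.1215)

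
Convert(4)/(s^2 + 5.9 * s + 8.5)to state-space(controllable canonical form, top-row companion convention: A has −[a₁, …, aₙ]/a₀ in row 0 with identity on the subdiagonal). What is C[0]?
Reachable canonical form: C = numerator coefficients (right-aligned, zero-padded to length n).
num = 4, C = [[0, 4]].
C[0] = 0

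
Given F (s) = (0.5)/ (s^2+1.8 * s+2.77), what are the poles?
Set denominator = 0: s^2 + 1.8*s + 2.77 = 0 → Poles: -0.9 + 1.4j, -0.9 - 1.4j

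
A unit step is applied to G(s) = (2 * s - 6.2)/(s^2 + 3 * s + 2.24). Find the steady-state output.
FVT: lim_{t→∞} y(t) = lim_{s→0} s*Y(s) where Y(s) = G(s)/s.
= lim_{s→0} G(s) = G(0) = num(0)/den(0) = -6.2/2.24 = -2.768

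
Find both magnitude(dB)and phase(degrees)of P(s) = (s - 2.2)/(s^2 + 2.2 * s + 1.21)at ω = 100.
Substitute s = j*100: P(j100) = 0.000439867 - 0.00999153j.
|P| = 20*log₁₀(sqrt(Re²+Im²)) = -40.00 dB.
∠P = atan2(Im, Re) = -87.48°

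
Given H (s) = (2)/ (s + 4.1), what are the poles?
Set denominator = 0: s + 4.1 = 0 → Poles: -4.1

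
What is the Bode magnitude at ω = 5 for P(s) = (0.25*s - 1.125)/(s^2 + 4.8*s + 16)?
Substitute s = j*5: P(j5) = 0.0610731 + 0.0239726j.
|P(j5)| = sqrt(Re² + Im²) = 0.06561.
20*log₁₀(0.06561) = -23.66 dB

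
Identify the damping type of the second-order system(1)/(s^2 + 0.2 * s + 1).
Standard form: ωn²/(s²+2ζωn·s+ωn²) gives ωn=1, ζ=0.1.
Underdamped (ζ = 0.1 < 1)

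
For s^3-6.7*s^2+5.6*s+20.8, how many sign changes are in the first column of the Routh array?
Routh array:
s^3: [1, 5.6]; s^2: [-6.7, 20.8]; s^1: [8.70448]; s^0: [20.8]
First column: [1, -6.7, 8.70448, 20.8]. Sign changes = 2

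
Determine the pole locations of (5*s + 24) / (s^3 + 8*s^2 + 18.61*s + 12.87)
Set denominator = 0: s^3 + 8*s^2 + 18.61*s + 12.87 = (s + 1.3)(s + 2.2)(s + 4.5) = 0 → Poles: -1.3, -2.2, -4.5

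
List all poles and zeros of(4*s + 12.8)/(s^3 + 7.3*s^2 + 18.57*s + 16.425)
Set denominator = 0: s^3 + 7.3*s^2 + 18.57*s + 16.425 = (s + 2.5)(s^2 + 4.8*s + 6.57) = 0 → Poles: -2.4 + 0.9j, -2.4 - 0.9j, -2.5
Set numerator = 0: 4*s + 12.8 = 0 → Zeros: -3.2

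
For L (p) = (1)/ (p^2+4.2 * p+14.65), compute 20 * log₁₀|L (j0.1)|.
Substitute p = j*0.1: L(j0.1) = 0.0682498 - 0.00195799j.
|L(j0.1)| = sqrt(Re² + Im²) = 0.06828.
20*log₁₀(0.06828) = -23.31 dB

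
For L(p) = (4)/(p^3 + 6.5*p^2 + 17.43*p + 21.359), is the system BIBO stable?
Denominator: p^3 + 6.5*p^2 + 17.43*p + 21.359 = (p + 3.1)(p^2 + 3.4*p + 6.89). Poles: -1.7 + 2j, -1.7 - 2j, -3.1. All Re(p)<0: Yes (stable)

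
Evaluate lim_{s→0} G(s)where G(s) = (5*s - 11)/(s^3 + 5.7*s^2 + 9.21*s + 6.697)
DC gain = G(0) = num(0)/den(0) = -11/6.697 = -1.643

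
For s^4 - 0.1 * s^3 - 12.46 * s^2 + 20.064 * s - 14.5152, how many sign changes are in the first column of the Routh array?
Routh array:
s^4: [1, -12.46, -14.5152]; s^3: [-0.1, 20.064]; s^2: [188.18, -14.5152]; s^1: [20.0563]; s^0: [-14.5152]
First column: [1, -0.1, 188.18, 20.0563, -14.5152]. Sign changes = 3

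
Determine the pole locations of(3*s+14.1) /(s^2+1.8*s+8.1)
Set denominator = 0: s^2 + 1.8*s + 8.1 = 0 → Poles: -0.9 + 2.7j, -0.9 - 2.7j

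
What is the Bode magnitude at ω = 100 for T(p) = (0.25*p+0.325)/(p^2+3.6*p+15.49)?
Substitute p = j*100: T(j100) = 5.76541e-05 - 0.0025018j.
|T(j100)| = sqrt(Re² + Im²) = 0.002502.
20*log₁₀(0.002502) = -52.03 dB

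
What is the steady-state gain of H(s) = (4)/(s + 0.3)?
DC gain = H(0) = num(0)/den(0) = 4/0.3 = 13.33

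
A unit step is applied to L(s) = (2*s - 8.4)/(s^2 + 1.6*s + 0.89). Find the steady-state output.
FVT: lim_{t→∞} y(t) = lim_{s→0} s*Y(s) where Y(s) = L(s)/s.
= lim_{s→0} L(s) = L(0) = num(0)/den(0) = -8.4/0.89 = -9.438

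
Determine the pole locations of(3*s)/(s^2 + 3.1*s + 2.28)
Set denominator = 0: s^2 + 3.1*s + 2.28 = (s + 1.9)(s + 1.2) = 0 → Poles: -1.2, -1.9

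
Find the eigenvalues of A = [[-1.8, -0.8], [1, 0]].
Eigenvalues solve det(λI - A) = 0.
Characteristic polynomial: λ^2 + 1.8*λ + 0.8 = 0.
Factor: (λ + 1)(λ + 0.8) = 0.
Roots: -0.8, -1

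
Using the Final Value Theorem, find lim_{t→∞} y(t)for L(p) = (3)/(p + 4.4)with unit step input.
FVT: lim_{t→∞} y(t) = lim_{p→0} p*Y(p) where Y(p) = L(p)/p.
= lim_{p→0} L(p) = L(0) = num(0)/den(0) = 3/4.4 = 0.6818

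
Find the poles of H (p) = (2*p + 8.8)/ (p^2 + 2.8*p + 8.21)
Set denominator = 0: p^2 + 2.8*p + 8.21 = 0 → Poles: -1.4 + 2.5j, -1.4 - 2.5j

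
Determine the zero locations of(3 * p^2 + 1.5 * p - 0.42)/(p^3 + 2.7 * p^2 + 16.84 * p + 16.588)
Set numerator = 0: 3*p^2 + 1.5*p - 0.42 = 3*(p - 0.2)(p + 0.7) = 0 → Zeros: -0.7, 0.2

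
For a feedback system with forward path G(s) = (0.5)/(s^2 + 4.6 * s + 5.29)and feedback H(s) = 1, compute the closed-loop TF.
Closed-loop T = G/(1+GH).
Numerator: G_num * H_den = 0.5.
Denominator: G_den * H_den + G_num * H_num = (s^2 + 4.6*s + 5.29) + (0.5) = s^2 + 4.6*s + 5.79.
T(s) = (0.5)/(s^2 + 4.6*s + 5.79)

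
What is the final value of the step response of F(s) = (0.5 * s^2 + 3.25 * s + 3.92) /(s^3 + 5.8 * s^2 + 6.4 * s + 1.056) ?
FVT: lim_{t→∞} y(t) = lim_{s→0} s*Y(s) where Y(s) = F(s)/s.
= lim_{s→0} F(s) = F(0) = num(0)/den(0) = 3.92/1.056 = 3.712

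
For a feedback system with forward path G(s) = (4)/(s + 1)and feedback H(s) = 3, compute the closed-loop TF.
Closed-loop T = G/(1+GH).
Numerator: G_num * H_den = 4.
Denominator: G_den * H_den + G_num * H_num = (s + 1) + (12) = s + 13.
T(s) = (4)/(s + 13)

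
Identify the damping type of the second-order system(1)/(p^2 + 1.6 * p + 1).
Standard form: ωn²/(p²+2ζωn·p+ωn²) gives ωn=1, ζ=0.8.
Underdamped (ζ = 0.8 < 1)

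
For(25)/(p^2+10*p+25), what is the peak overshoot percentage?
Standard form: ωn²/(p²+2ζωn·p+ωn²) → ωn = 5, ζ = 1.
ζ ≥ 1, so the response is non-oscillatory: peak overshoot = 0%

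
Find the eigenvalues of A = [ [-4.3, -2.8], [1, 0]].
Eigenvalues solve det(λI - A) = 0.
Characteristic polynomial: λ^2 + 4.3*λ + 2.8 = 0.
Factor: (λ + 0.8)(λ + 3.5) = 0.
Roots: -0.8, -3.5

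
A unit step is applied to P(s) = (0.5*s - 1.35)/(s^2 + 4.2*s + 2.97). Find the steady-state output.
FVT: lim_{t→∞} y(t) = lim_{s→0} s*Y(s) where Y(s) = P(s)/s.
= lim_{s→0} P(s) = P(0) = num(0)/den(0) = -1.35/2.97 = -0.4545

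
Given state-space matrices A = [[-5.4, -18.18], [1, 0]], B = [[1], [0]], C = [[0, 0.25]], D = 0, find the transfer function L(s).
L(s) = C(sI - A)⁻¹B + D.
Characteristic polynomial det(sI - A) = s^2 + 5.4*s + 18.18.
Numerator from C·adj(sI-A)·B + D·det(sI-A) = 0.25.
L(s) = (0.25)/(s^2 + 5.4*s + 18.18)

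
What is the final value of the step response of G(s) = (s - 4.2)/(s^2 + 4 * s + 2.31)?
FVT: lim_{t→∞} y(t) = lim_{s→0} s*Y(s) where Y(s) = G(s)/s.
= lim_{s→0} G(s) = G(0) = num(0)/den(0) = -4.2/2.31 = -1.818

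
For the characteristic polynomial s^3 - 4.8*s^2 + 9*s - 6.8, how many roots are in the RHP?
s^3 - 4.8*s^2 + 9*s - 6.8 = (s - 2)(s^2 - 2.8*s + 3.4). Poles: 1.4 + 1.2j, 1.4 - 1.2j, 2. RHP poles (Re>0): 3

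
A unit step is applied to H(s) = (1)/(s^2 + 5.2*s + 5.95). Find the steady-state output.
FVT: lim_{t→∞} y(t) = lim_{s→0} s*Y(s) where Y(s) = H(s)/s.
= lim_{s→0} H(s) = H(0) = num(0)/den(0) = 1/5.95 = 0.1681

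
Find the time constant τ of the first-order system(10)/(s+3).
First-order system: τ = -1/pole. Pole = -3. τ = -1/(-3) = 0.3333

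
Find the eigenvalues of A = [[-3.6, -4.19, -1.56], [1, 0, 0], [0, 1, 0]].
Eigenvalues solve det(λI - A) = 0.
Characteristic polynomial: λ^3 + 3.6*λ^2 + 4.19*λ + 1.56 = 0.
Factor: (λ + 0.8)(λ + 1.5)(λ + 1.3) = 0.
Roots: -0.8, -1.3, -1.5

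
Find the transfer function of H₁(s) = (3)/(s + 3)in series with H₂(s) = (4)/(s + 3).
Series: H = H₁ · H₂ = (n₁·n₂)/(d₁·d₂).
Num: n₁·n₂ = 12. Den: d₁·d₂ = s^2 + 6*s + 9.
H(s) = (12)/(s^2 + 6*s + 9)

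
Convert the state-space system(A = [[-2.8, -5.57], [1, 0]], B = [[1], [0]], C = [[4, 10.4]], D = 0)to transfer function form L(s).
L(s) = C(sI - A)⁻¹B + D.
Characteristic polynomial det(sI - A) = s^2 + 2.8*s + 5.57.
Numerator from C·adj(sI-A)·B + D·det(sI-A) = 4*s + 10.4.
L(s) = (4*s + 10.4)/(s^2 + 2.8*s + 5.57)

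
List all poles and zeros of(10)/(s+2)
Set denominator = 0: s + 2 = 0 → Poles: -2
Numerator is a nonzero constant (10) → Zeros: none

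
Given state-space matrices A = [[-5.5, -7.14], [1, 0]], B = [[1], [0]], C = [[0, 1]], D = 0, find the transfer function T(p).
T(p) = C(pI - A)⁻¹B + D.
Characteristic polynomial det(pI - A) = p^2 + 5.5*p + 7.14.
Numerator from C·adj(pI-A)·B + D·det(pI-A) = 1.
T(p) = (1)/(p^2 + 5.5*p + 7.14)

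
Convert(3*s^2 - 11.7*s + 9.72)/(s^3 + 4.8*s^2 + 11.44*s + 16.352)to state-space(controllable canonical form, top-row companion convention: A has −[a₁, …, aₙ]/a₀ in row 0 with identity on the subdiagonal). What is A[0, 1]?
Reachable canonical form for den = s^3 + 4.8*s^2 + 11.44*s + 16.352: top row of A = -[a₁,a₂,...,aₙ]/a₀, ones on the subdiagonal, zeros elsewhere.
A = [[-4.8, -11.44, -16.352], [1, 0, 0], [0, 1, 0]].
A[0,1] = -11.44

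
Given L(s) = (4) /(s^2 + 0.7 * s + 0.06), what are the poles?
Set denominator = 0: s^2 + 0.7*s + 0.06 = (s + 0.1)(s + 0.6) = 0 → Poles: -0.1, -0.6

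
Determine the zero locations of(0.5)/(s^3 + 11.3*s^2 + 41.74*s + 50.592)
Numerator is a nonzero constant (0.5) → Zeros: none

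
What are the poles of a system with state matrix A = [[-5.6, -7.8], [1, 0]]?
Eigenvalues solve det(λI - A) = 0.
Characteristic polynomial: λ^2 + 5.6*λ + 7.8 = 0.
Factor: (λ + 3)(λ + 2.6) = 0.
Roots: -2.6, -3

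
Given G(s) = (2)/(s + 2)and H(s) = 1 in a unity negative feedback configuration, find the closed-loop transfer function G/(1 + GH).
Closed-loop T = G/(1+GH).
Numerator: G_num * H_den = 2.
Denominator: G_den * H_den + G_num * H_num = (s + 2) + (2) = s + 4.
T(s) = (2)/(s + 4)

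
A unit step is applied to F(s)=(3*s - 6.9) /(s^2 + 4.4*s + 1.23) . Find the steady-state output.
FVT: lim_{t→∞} y(t) = lim_{s→0} s*Y(s) where Y(s) = F(s)/s.
= lim_{s→0} F(s) = F(0) = num(0)/den(0) = -6.9/1.23 = -5.61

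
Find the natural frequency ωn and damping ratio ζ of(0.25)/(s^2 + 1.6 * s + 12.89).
Underdamped: complex pole -0.8 + 3.5j. ωn = |pole| = 3.59, ζ = -Re(pole)/ωn = 0.2228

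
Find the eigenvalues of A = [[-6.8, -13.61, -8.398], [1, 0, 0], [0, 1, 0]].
Eigenvalues solve det(λI - A) = 0.
Characteristic polynomial: λ^3 + 6.8*λ^2 + 13.61*λ + 8.398 = 0.
Factor: (λ + 3.8)(λ + 1.7)(λ + 1.3) = 0.
Roots: -1.3, -1.7, -3.8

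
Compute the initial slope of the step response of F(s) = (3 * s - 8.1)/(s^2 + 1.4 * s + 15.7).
IVT: y'(0⁺) = lim_{s→∞} s²·Y(s) = lim_{s→∞} s·F(s).
deg(num) = 1, deg(den) = 2, relative degree = 1, so s·F(s) → (leading num)/(leading den) = 3/1 = 3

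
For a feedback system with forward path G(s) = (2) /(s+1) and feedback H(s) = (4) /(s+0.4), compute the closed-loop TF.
Closed-loop T = G/(1+GH).
Numerator: G_num * H_den = 2*s + 0.8.
Denominator: G_den * H_den + G_num * H_num = (s^2 + 1.4*s + 0.4) + (8) = s^2 + 1.4*s + 8.4.
T(s) = (2*s + 0.8)/(s^2 + 1.4*s + 8.4)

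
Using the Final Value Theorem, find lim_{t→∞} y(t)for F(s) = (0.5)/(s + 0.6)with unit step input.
FVT: lim_{t→∞} y(t) = lim_{s→0} s*Y(s) where Y(s) = F(s)/s.
= lim_{s→0} F(s) = F(0) = num(0)/den(0) = 0.5/0.6 = 0.8333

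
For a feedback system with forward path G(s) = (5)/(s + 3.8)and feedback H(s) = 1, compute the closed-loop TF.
Closed-loop T = G/(1+GH).
Numerator: G_num * H_den = 5.
Denominator: G_den * H_den + G_num * H_num = (s + 3.8) + (5) = s + 8.8.
T(s) = (5)/(s + 8.8)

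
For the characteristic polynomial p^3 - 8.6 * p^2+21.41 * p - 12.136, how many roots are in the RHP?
p^3 - 8.6*p^2 + 21.41*p - 12.136 = (p - 3.7)(p - 4.1)(p - 0.8). Poles: 0.8, 3.7, 4.1. RHP poles (Re>0): 3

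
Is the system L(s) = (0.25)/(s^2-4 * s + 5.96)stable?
Denominator: s^2 - 4*s + 5.96. Poles: 2 + 1.4j, 2 - 1.4j. All Re(p)<0: No (unstable)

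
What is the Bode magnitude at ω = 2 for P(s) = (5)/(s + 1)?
Substitute s = j*2: P(j2) = 1 - 2j.
|P(j2)| = sqrt(Re² + Im²) = 2.236.
20*log₁₀(2.236) = 6.99 dB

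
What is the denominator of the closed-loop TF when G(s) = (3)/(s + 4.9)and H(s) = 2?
Characteristic poly = G_den * H_den + G_num * H_num = (s + 4.9) + (6) = s + 10.9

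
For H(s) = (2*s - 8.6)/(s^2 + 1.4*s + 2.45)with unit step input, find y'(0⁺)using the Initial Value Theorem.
IVT: y'(0⁺) = lim_{s→∞} s²·Y(s) = lim_{s→∞} s·H(s).
deg(num) = 1, deg(den) = 2, relative degree = 1, so s·H(s) → (leading num)/(leading den) = 2/1 = 2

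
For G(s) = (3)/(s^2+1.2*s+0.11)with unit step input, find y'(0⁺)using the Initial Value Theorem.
IVT: y'(0⁺) = lim_{s→∞} s²·Y(s) = lim_{s→∞} s·G(s).
deg(num) = 0, deg(den) = 2, relative degree = 2 ≥ 2, so s·G(s) → 0. Initial slope = 0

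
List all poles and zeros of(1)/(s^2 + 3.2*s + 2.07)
Set denominator = 0: s^2 + 3.2*s + 2.07 = (s + 0.9)(s + 2.3) = 0 → Poles: -0.9, -2.3
Numerator is a nonzero constant (1) → Zeros: none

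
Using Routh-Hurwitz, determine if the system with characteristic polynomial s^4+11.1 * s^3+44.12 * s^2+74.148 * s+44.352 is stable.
Routh array:
s^4: [1, 44.12, 44.352]; s^3: [11.1, 74.148]; s^2: [37.44, 44.352]; s^1: [60.9988]; s^0: [44.352]
First column: [1, 11.1, 37.44, 60.9988, 44.352]. Sign changes = 0.
Yes, stable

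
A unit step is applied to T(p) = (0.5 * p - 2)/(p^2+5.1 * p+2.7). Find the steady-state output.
FVT: lim_{t→∞} y(t) = lim_{p→0} p*Y(p) where Y(p) = T(p)/p.
= lim_{p→0} T(p) = T(0) = num(0)/den(0) = -2/2.7 = -0.7407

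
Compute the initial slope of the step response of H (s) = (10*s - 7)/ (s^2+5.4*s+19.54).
IVT: y'(0⁺) = lim_{s→∞} s²·Y(s) = lim_{s→∞} s·H(s).
deg(num) = 1, deg(den) = 2, relative degree = 1, so s·H(s) → (leading num)/(leading den) = 10/1 = 10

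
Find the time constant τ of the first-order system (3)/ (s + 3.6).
First-order system: τ = -1/pole. Pole = -3.6. τ = -1/(-3.6) = 0.2778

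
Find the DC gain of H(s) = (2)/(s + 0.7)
DC gain = H(0) = num(0)/den(0) = 2/0.7 = 2.857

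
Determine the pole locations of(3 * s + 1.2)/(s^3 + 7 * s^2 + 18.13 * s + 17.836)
Set denominator = 0: s^3 + 7*s^2 + 18.13*s + 17.836 = (s + 2.8)(s^2 + 4.2*s + 6.37) = 0 → Poles: -2.1 + 1.4j, -2.1 - 1.4j, -2.8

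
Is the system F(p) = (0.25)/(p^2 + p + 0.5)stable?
Denominator: p^2 + p + 0.5. Poles: -0.5 + 0.5j, -0.5 - 0.5j. All Re(p)<0: Yes (stable)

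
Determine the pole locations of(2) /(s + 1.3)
Set denominator = 0: s + 1.3 = 0 → Poles: -1.3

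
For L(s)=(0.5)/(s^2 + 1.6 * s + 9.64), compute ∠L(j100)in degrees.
Substitute s = j*100: L(j100) = -5.00354e-05 - 8.01339e-07j.
∠L(j100) = atan2(Im, Re) = atan2(-8.01339e-07, -5.00354e-05) = -179.08°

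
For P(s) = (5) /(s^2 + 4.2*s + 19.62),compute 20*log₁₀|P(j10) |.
Substitute s = j*10: P(j10) = -0.0488636 - 0.0255321j.
|P(j10)| = sqrt(Re² + Im²) = 0.05513.
20*log₁₀(0.05513) = -25.17 dB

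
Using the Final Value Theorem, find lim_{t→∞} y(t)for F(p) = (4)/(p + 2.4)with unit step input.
FVT: lim_{t→∞} y(t) = lim_{p→0} p*Y(p) where Y(p) = F(p)/p.
= lim_{p→0} F(p) = F(0) = num(0)/den(0) = 4/2.4 = 1.667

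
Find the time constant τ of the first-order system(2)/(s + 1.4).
First-order system: τ = -1/pole. Pole = -1.4. τ = -1/(-1.4) = 0.7143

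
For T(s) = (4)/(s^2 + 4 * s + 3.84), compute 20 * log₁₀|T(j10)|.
Substitute s = j*10: T(j10) = -0.0354613 - 0.014751j.
|T(j10)| = sqrt(Re² + Im²) = 0.03841.
20*log₁₀(0.03841) = -28.31 dB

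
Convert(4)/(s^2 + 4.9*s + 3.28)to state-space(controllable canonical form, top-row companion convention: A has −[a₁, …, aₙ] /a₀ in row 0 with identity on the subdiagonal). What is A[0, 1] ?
Reachable canonical form for den = s^2 + 4.9*s + 3.28: top row of A = -[a₁,a₂,...,aₙ]/a₀, ones on the subdiagonal, zeros elsewhere.
A = [[-4.9, -3.28], [1, 0]].
A[0,1] = -3.28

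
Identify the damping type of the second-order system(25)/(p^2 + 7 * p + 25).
Standard form: ωn²/(p²+2ζωn·p+ωn²) gives ωn=5, ζ=0.7.
Underdamped (ζ = 0.7 < 1)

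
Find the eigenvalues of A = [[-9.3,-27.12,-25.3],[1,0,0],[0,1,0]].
Eigenvalues solve det(λI - A) = 0.
Characteristic polynomial: λ^3 + 9.3*λ^2 + 27.12*λ + 25.3 = 0.
Factor: (λ + 4.6)(λ + 2.5)(λ + 2.2) = 0.
Roots: -2.2, -2.5, -4.6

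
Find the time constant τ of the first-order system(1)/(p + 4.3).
First-order system: τ = -1/pole. Pole = -4.3. τ = -1/(-4.3) = 0.2326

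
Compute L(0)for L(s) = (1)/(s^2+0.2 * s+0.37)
DC gain = L(0) = num(0)/den(0) = 1/0.37 = 2.703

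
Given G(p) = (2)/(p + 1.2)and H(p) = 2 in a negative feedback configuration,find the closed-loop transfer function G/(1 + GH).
Closed-loop T = G/(1+GH).
Numerator: G_num * H_den = 2.
Denominator: G_den * H_den + G_num * H_num = (p + 1.2) + (4) = p + 5.2.
T(p) = (2)/(p + 5.2)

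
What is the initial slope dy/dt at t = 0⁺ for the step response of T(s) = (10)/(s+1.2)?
IVT: y'(0⁺) = lim_{s→∞} s²·Y(s) = lim_{s→∞} s·T(s).
deg(num) = 0, deg(den) = 1, relative degree = 1, so s·T(s) → (leading num)/(leading den) = 10/1 = 10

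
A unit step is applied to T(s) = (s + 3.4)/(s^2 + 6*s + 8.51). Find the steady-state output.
FVT: lim_{t→∞} y(t) = lim_{s→0} s*Y(s) where Y(s) = T(s)/s.
= lim_{s→0} T(s) = T(0) = num(0)/den(0) = 3.4/8.51 = 0.3995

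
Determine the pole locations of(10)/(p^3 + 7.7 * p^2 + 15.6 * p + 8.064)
Set denominator = 0: p^3 + 7.7*p^2 + 15.6*p + 8.064 = (p + 4.8)(p + 2.1)(p + 0.8) = 0 → Poles: -0.8, -2.1, -4.8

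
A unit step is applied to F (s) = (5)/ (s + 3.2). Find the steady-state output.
FVT: lim_{t→∞} y(t) = lim_{s→0} s*Y(s) where Y(s) = F(s)/s.
= lim_{s→0} F(s) = F(0) = num(0)/den(0) = 5/3.2 = 1.562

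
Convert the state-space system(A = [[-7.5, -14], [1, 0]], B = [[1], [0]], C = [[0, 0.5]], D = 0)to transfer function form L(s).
L(s) = C(sI - A)⁻¹B + D.
Characteristic polynomial det(sI - A) = s^2 + 7.5*s + 14.
Numerator from C·adj(sI-A)·B + D·det(sI-A) = 0.5.
L(s) = (0.5)/(s^2 + 7.5*s + 14)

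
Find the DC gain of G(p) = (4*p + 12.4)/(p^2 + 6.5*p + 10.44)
DC gain = G(0) = num(0)/den(0) = 12.4/10.44 = 1.188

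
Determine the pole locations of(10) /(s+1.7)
Set denominator = 0: s + 1.7 = 0 → Poles: -1.7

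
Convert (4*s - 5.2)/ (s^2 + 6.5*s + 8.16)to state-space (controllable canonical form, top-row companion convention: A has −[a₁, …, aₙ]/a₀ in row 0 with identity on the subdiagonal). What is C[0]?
Reachable canonical form: C = numerator coefficients (right-aligned, zero-padded to length n).
num = 4*s - 5.2, C = [[4, -5.2]].
C[0] = 4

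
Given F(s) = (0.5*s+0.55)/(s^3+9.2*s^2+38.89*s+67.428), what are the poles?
Set denominator = 0: s^3 + 9.2*s^2 + 38.89*s + 67.428 = (s + 3.6)(s^2 + 5.6*s + 18.73) = 0 → Poles: -2.8 + 3.3j, -2.8 - 3.3j, -3.6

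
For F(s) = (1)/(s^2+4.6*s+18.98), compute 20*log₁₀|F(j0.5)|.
Substitute s = j*0.5: F(j0.5) = 0.0525972 - 0.00645881j.
|F(j0.5)| = sqrt(Re² + Im²) = 0.05299.
20*log₁₀(0.05299) = -25.52 dB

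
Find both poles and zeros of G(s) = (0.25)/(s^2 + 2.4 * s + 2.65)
Set denominator = 0: s^2 + 2.4*s + 2.65 = 0 → Poles: -1.2 + 1.1j, -1.2 - 1.1j
Numerator is a nonzero constant (0.25) → Zeros: none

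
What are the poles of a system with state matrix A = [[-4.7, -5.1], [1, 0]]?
Eigenvalues solve det(λI - A) = 0.
Characteristic polynomial: λ^2 + 4.7*λ + 5.1 = 0.
Factor: (λ + 1.7)(λ + 3) = 0.
Roots: -1.7, -3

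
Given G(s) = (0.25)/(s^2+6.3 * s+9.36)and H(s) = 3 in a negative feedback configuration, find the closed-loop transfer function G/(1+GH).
Closed-loop T = G/(1+GH).
Numerator: G_num * H_den = 0.25.
Denominator: G_den * H_den + G_num * H_num = (s^2 + 6.3*s + 9.36) + (0.75) = s^2 + 6.3*s + 10.11.
T(s) = (0.25)/(s^2 + 6.3*s + 10.11)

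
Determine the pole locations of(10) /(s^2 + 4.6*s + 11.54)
Set denominator = 0: s^2 + 4.6*s + 11.54 = 0 → Poles: -2.3 + 2.5j, -2.3 - 2.5j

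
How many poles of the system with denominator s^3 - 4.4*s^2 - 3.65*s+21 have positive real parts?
s^3 - 4.4*s^2 - 3.65*s + 21 = (s - 4)(s - 2.5)(s + 2.1). Poles: -2.1, 2.5, 4. RHP poles (Re>0): 2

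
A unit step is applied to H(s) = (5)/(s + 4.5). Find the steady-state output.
FVT: lim_{t→∞} y(t) = lim_{s→0} s*Y(s) where Y(s) = H(s)/s.
= lim_{s→0} H(s) = H(0) = num(0)/den(0) = 5/4.5 = 1.111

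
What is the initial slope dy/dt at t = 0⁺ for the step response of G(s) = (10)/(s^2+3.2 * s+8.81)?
IVT: y'(0⁺) = lim_{s→∞} s²·Y(s) = lim_{s→∞} s·G(s).
deg(num) = 0, deg(den) = 2, relative degree = 2 ≥ 2, so s·G(s) → 0. Initial slope = 0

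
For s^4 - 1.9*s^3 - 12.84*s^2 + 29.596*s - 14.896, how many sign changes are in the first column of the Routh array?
Routh array:
s^4: [1, -12.84, -14.896]; s^3: [-1.9, 29.596]; s^2: [2.73684, -14.896]; s^1: [19.2547]; s^0: [-14.896]
First column: [1, -1.9, 2.73684, 19.2547, -14.896]. Sign changes = 3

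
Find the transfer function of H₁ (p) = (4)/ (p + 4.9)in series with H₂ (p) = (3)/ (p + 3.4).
Series: H = H₁ · H₂ = (n₁·n₂)/(d₁·d₂).
Num: n₁·n₂ = 12. Den: d₁·d₂ = p^2 + 8.3*p + 16.66.
H(p) = (12)/(p^2 + 8.3*p + 16.66)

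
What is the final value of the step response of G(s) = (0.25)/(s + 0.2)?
FVT: lim_{t→∞} y(t) = lim_{s→0} s*Y(s) where Y(s) = G(s)/s.
= lim_{s→0} G(s) = G(0) = num(0)/den(0) = 0.25/0.2 = 1.25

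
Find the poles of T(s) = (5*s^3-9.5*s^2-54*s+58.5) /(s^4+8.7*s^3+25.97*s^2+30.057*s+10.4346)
Set denominator = 0: s^4 + 8.7*s^3 + 25.97*s^2 + 30.057*s + 10.4346 = (s + 3.1)(s + 0.6)(s + 1.7)(s + 3.3) = 0 → Poles: -0.6, -1.7, -3.1, -3.3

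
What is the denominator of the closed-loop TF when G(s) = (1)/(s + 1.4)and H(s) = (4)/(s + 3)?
Characteristic poly = G_den * H_den + G_num * H_num = (s^2 + 4.4*s + 4.2) + (4) = s^2 + 4.4*s + 8.2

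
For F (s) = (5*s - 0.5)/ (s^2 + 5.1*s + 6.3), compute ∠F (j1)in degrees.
Substitute s = j*1: F(j1) = 0.422366 + 0.536969j.
∠F(j1) = atan2(Im, Re) = atan2(0.536969, 0.422366) = 51.81°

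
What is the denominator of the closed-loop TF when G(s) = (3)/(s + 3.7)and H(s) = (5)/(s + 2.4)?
Characteristic poly = G_den * H_den + G_num * H_num = (s^2 + 6.1*s + 8.88) + (15) = s^2 + 6.1*s + 23.88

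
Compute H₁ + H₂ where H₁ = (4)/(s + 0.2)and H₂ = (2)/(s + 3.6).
Parallel: H = H₁ + H₂ = (n₁·d₂ + n₂·d₁)/(d₁·d₂).
n₁·d₂ = 4*s + 14.4. n₂·d₁ = 2*s + 0.4. Sum = 6*s + 14.8. d₁·d₂ = s^2 + 3.8*s + 0.72.
H(s) = (6*s + 14.8)/(s^2 + 3.8*s + 0.72)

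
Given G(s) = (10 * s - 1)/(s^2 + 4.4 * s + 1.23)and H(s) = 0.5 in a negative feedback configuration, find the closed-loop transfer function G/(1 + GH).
Closed-loop T = G/(1+GH).
Numerator: G_num * H_den = 10*s - 1.
Denominator: G_den * H_den + G_num * H_num = (s^2 + 4.4*s + 1.23) + (5*s - 0.5) = s^2 + 9.4*s + 0.73.
T(s) = (10*s - 1)/(s^2 + 9.4*s + 0.73)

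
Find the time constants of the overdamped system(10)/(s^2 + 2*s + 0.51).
Overdamped: real poles at -0.3, -1.7. τ = -1/pole → τ₁ = 3.333, τ₂ = 0.5882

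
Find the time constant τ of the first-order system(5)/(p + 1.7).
First-order system: τ = -1/pole. Pole = -1.7. τ = -1/(-1.7) = 0.5882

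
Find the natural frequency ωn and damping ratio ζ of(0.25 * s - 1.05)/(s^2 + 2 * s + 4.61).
Underdamped: complex pole -1 + 1.9j. ωn = |pole| = 2.147, ζ = -Re(pole)/ωn = 0.4657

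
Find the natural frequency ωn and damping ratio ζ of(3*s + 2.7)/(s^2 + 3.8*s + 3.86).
Underdamped: complex pole -1.9 + 0.5j. ωn = |pole| = 1.965, ζ = -Re(pole)/ωn = 0.9671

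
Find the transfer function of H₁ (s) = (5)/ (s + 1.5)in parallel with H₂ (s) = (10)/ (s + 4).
Parallel: H = H₁ + H₂ = (n₁·d₂ + n₂·d₁)/(d₁·d₂).
n₁·d₂ = 5*s + 20. n₂·d₁ = 10*s + 15. Sum = 15*s + 35. d₁·d₂ = s^2 + 5.5*s + 6.
H(s) = (15*s + 35)/(s^2 + 5.5*s + 6)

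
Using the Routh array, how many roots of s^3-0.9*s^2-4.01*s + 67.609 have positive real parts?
Routh array:
s^3: [1, -4.01]; s^2: [-0.9, 67.609]; s^1: [71.1111]; s^0: [67.609]
First column: [1, -0.9, 71.1111, 67.609]. Sign changes = RHP roots = 2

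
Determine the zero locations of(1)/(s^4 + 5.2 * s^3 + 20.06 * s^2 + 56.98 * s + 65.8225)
Numerator is a nonzero constant (1) → Zeros: none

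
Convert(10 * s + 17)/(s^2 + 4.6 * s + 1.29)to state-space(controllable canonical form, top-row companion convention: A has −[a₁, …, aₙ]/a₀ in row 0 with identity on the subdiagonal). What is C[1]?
Reachable canonical form: C = numerator coefficients (right-aligned, zero-padded to length n).
num = 10*s + 17, C = [[10, 17]].
C[1] = 17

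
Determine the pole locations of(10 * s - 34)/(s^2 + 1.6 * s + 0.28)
Set denominator = 0: s^2 + 1.6*s + 0.28 = (s + 0.2)(s + 1.4) = 0 → Poles: -0.2, -1.4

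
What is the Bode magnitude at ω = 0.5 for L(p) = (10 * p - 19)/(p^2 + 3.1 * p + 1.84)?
Substitute p = j*0.5: L(j0.5) = -4.55523 + 7.58528j.
|L(j0.5)| = sqrt(Re² + Im²) = 8.848.
20*log₁₀(8.848) = 18.94 dB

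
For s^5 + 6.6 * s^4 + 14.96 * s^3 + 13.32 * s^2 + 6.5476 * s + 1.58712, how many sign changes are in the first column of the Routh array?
Routh array:
s^5: [1, 14.96, 6.5476]; s^4: [6.6, 13.32, 1.58712]; s^3: [12.9418, 6.30713]; s^2: [10.1035, 1.58712]; s^1: [4.27415]; s^0: [1.58712]
First column: [1, 6.6, 12.9418, 10.1035, 4.27415, 1.58712]. Sign changes = 0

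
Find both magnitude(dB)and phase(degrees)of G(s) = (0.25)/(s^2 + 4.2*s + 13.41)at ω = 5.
Substitute s = j*5: G(j5) = -0.00503626 - 0.00912523j.
|G| = 20*log₁₀(sqrt(Re²+Im²)) = -39.64 dB.
∠G = atan2(Im, Re) = -118.89°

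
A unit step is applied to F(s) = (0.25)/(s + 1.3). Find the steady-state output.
FVT: lim_{t→∞} y(t) = lim_{s→0} s*Y(s) where Y(s) = F(s)/s.
= lim_{s→0} F(s) = F(0) = num(0)/den(0) = 0.25/1.3 = 0.1923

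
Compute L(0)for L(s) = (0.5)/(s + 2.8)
DC gain = L(0) = num(0)/den(0) = 0.5/2.8 = 0.1786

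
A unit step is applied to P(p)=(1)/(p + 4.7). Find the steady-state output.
FVT: lim_{t→∞} y(t) = lim_{p→0} p*Y(p) where Y(p) = P(p)/p.
= lim_{p→0} P(p) = P(0) = num(0)/den(0) = 1/4.7 = 0.2128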